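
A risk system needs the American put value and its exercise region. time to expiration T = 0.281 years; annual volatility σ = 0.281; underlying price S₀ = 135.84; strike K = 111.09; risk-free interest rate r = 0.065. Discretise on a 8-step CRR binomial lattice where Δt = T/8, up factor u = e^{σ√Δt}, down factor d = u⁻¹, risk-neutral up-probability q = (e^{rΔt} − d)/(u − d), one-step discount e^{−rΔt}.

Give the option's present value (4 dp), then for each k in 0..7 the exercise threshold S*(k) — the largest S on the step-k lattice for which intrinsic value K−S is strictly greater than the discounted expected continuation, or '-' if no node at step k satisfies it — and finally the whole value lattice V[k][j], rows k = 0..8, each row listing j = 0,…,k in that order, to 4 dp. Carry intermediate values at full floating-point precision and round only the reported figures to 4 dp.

params: Δt=0.03513 u=1.05408 d=0.94870 q=0.50853 e^(-rΔt)=0.99772
t_8 payoffs: 21.9538 12.0530 1.0525 0.0000 0.0000 0.0000 0.0000 0.0000 0.0000
t_7: node(7,0) S=93.9562 payoff=17.1338 vs cont=16.8804 → 17.1338 [stop]  node(7,1) S=104.3924 payoff=6.6976 vs cont=6.4442 → 6.6976 [stop]  node(7,2) S=115.9879 payoff=0.0000 vs cont=0.5161 → 0.5161 [wait]  node(7,3) S=128.8712 payoff=0.0000 vs cont=0.0000 → 0.0000 [wait]  node(7,4) S=143.1856 payoff=0.0000 vs cont=0.0000 → 0.0000 [wait]  node(7,5) S=159.0900 payoff=0.0000 vs cont=0.0000 → 0.0000 [wait]  node(7,6) S=176.7609 payoff=0.0000 vs cont=0.0000 → 0.0000 [wait]  node(7,7) S=196.3947 payoff=0.0000 vs cont=0.0000 → 0.0000 [wait]  ⇒ S*(7)=104.3924
t_6: node(6,0) S=99.0370 payoff=12.0530 vs cont=11.7997 → 12.0530 [stop]  node(6,1) S=110.0375 payoff=1.0525 vs cont=3.5460 → 3.5460 [wait]  node(6,2) S=122.2600 payoff=0.0000 vs cont=0.2531 → 0.2531 [wait]  node(6,3) S=135.8400 payoff=0.0000 vs cont=0.0000 → 0.0000 [wait]  node(6,4) S=150.9284 payoff=0.0000 vs cont=0.0000 → 0.0000 [wait]  node(6,5) S=167.6929 payoff=0.0000 vs cont=0.0000 → 0.0000 [wait]  node(6,6) S=186.3194 payoff=0.0000 vs cont=0.0000 → 0.0000 [wait]  ⇒ S*(6)=99.0370
t_5: node(5,0) S=104.3924 payoff=6.6976 vs cont=7.7093 → 7.7093 [wait]  node(5,1) S=115.9879 payoff=0.0000 vs cont=1.8672 → 1.8672 [wait]  node(5,2) S=128.8712 payoff=0.0000 vs cont=0.1241 → 0.1241 [wait]  node(5,3) S=143.1856 payoff=0.0000 vs cont=0.0000 → 0.0000 [wait]  node(5,4) S=159.0900 payoff=0.0000 vs cont=0.0000 → 0.0000 [wait]  node(5,5) S=176.7609 payoff=0.0000 vs cont=0.0000 → 0.0000 [wait]  ⇒ S*(5)=-
t_4: node(4,0) S=110.0375 payoff=1.0525 vs cont=4.7276 → 4.7276 [wait]  node(4,1) S=122.2600 payoff=0.0000 vs cont=0.9785 → 0.9785 [wait]  node(4,2) S=135.8400 payoff=0.0000 vs cont=0.0608 → 0.0608 [wait]  node(4,3) S=150.9284 payoff=0.0000 vs cont=0.0000 → 0.0000 [wait]  node(4,4) S=167.6929 payoff=0.0000 vs cont=0.0000 → 0.0000 [wait]  ⇒ S*(4)=-
t_3: node(3,0) S=115.9879 payoff=0.0000 vs cont=2.8147 → 2.8147 [wait]  node(3,1) S=128.8712 payoff=0.0000 vs cont=0.5107 → 0.5107 [wait]  node(3,2) S=143.1856 payoff=0.0000 vs cont=0.0298 → 0.0298 [wait]  node(3,3) S=159.0900 payoff=0.0000 vs cont=0.0000 → 0.0000 [wait]  ⇒ S*(3)=-
t_2: node(2,0) S=122.2600 payoff=0.0000 vs cont=1.6393 → 1.6393 [wait]  node(2,1) S=135.8400 payoff=0.0000 vs cont=0.2656 → 0.2656 [wait]  node(2,2) S=150.9284 payoff=0.0000 vs cont=0.0146 → 0.0146 [wait]  ⇒ S*(2)=-
t_1: node(1,0) S=128.8712 payoff=0.0000 vs cont=0.9386 → 0.9386 [wait]  node(1,1) S=143.1856 payoff=0.0000 vs cont=0.1376 → 0.1376 [wait]  ⇒ S*(1)=-
t_0: node(0,0) S=135.8400 payoff=0.0000 vs cont=0.5301 → 0.5301 [wait]  ⇒ S*(0)=-

price = 0.5301
boundary = - - - - - - 99.0370 104.3924
tree:
0.5301
0.9386 0.1376
1.6393 0.2656 0.0146
2.8147 0.5107 0.0298 0.0000
4.7276 0.9785 0.0608 0.0000 0.0000
7.7093 1.8672 0.1241 0.0000 0.0000 0.0000
12.0530 3.5460 0.2531 0.0000 0.0000 0.0000 0.0000
17.1338 6.6976 0.5161 0.0000 0.0000 0.0000 0.0000 0.0000
21.9538 12.0530 1.0525 0.0000 0.0000 0.0000 0.0000 0.0000 0.0000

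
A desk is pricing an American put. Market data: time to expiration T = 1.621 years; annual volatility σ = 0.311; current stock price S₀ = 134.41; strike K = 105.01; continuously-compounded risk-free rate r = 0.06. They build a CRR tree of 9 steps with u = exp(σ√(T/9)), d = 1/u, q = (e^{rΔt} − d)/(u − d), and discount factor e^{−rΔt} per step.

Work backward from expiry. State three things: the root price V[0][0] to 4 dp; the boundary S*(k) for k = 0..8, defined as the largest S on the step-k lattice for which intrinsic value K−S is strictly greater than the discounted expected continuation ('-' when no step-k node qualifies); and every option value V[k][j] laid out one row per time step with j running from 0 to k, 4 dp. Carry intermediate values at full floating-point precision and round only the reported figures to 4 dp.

Δt=0.18011  u=1.14109  d=0.87635  q=0.50809  discount=0.98925
step 9 (expiry): payoffs max(K−S,0) = 64.0329 51.6540 35.5354 14.5476 0.0000 0.0000 0.0000 0.0000 0.0000 0.0000
step 8: (k=8,j=0): S=46.7587, (K−S)⁺=58.2513, hold=57.1226 ⇒ V=58.2513 exercise | (k=8,j=1): S=60.8842, (K−S)⁺=44.1258, hold=42.9971 ⇒ V=44.1258 exercise | (k=8,j=2): S=79.2770, (K−S)⁺=25.7330, hold=24.6043 ⇒ V=25.7330 exercise | (k=8,j=3): S=103.2260, (K−S)⁺=1.7840, hold=7.0792 ⇒ V=7.0792 continue | (k=8,j=4): S=134.4100, (K−S)⁺=0.0000, hold=0.0000 ⇒ V=0.0000 continue | (k=8,j=5): S=175.0144, (K−S)⁺=0.0000, hold=0.0000 ⇒ V=0.0000 continue | (k=8,j=6): S=227.8852, (K−S)⁺=0.0000, hold=0.0000 ⇒ V=0.0000 continue | (k=8,j=7): S=296.7280, (K−S)⁺=0.0000, hold=0.0000 ⇒ V=0.0000 continue | (k=8,j=8): S=386.3677, (K−S)⁺=0.0000, hold=0.0000 ⇒ V=0.0000 continue  boundary S*=79.2770
step 7: (k=7,j=0): S=53.3560, (K−S)⁺=51.6540, hold=50.5253 ⇒ V=51.6540 exercise | (k=7,j=1): S=69.4746, (K−S)⁺=35.5354, hold=34.4067 ⇒ V=35.5354 exercise | (k=7,j=2): S=90.4624, (K−S)⁺=14.5476, hold=16.0804 ⇒ V=16.0804 continue | (k=7,j=3): S=117.7905, (K−S)⁺=0.0000, hold=3.4449 ⇒ V=3.4449 continue | (k=7,j=4): S=153.3744, (K−S)⁺=0.0000, hold=0.0000 ⇒ V=0.0000 continue | (k=7,j=5): S=199.7078, (K−S)⁺=0.0000, hold=0.0000 ⇒ V=0.0000 continue | (k=7,j=6): S=260.0383, (K−S)⁺=0.0000, hold=0.0000 ⇒ V=0.0000 continue | (k=7,j=7): S=338.5943, (K−S)⁺=0.0000, hold=0.0000 ⇒ V=0.0000 continue  boundary S*=69.4746
step 6: (k=6,j=0): S=60.8842, (K−S)⁺=44.1258, hold=42.9971 ⇒ V=44.1258 exercise | (k=6,j=1): S=79.2770, (K−S)⁺=25.7330, hold=25.3748 ⇒ V=25.7330 exercise | (k=6,j=2): S=103.2260, (K−S)⁺=1.7840, hold=9.5566 ⇒ V=9.5566 continue | (k=6,j=3): S=134.4100, (K−S)⁺=0.0000, hold=1.6763 ⇒ V=1.6763 continue | (k=6,j=4): S=175.0144, (K−S)⁺=0.0000, hold=0.0000 ⇒ V=0.0000 continue | (k=6,j=5): S=227.8852, (K−S)⁺=0.0000, hold=0.0000 ⇒ V=0.0000 continue | (k=6,j=6): S=296.7280, (K−S)⁺=0.0000, hold=0.0000 ⇒ V=0.0000 continue  boundary S*=79.2770
step 5: (k=5,j=0): S=69.4746, (K−S)⁺=35.5354, hold=34.4067 ⇒ V=35.5354 exercise | (k=5,j=1): S=90.4624, (K−S)⁺=14.5476, hold=17.3257 ⇒ V=17.3257 continue | (k=5,j=2): S=117.7905, (K−S)⁺=0.0000, hold=5.4930 ⇒ V=5.4930 continue | (k=5,j=3): S=153.3744, (K−S)⁺=0.0000, hold=0.8157 ⇒ V=0.8157 continue | (k=5,j=4): S=199.7078, (K−S)⁺=0.0000, hold=0.0000 ⇒ V=0.0000 continue | (k=5,j=5): S=260.0383, (K−S)⁺=0.0000, hold=0.0000 ⇒ V=0.0000 continue  boundary S*=69.4746
step 4: (k=4,j=0): S=79.2770, (K−S)⁺=25.7330, hold=26.0007 ⇒ V=26.0007 continue | (k=4,j=1): S=103.2260, (K−S)⁺=1.7840, hold=11.1920 ⇒ V=11.1920 continue | (k=4,j=2): S=134.4100, (K−S)⁺=0.0000, hold=3.0830 ⇒ V=3.0830 continue | (k=4,j=3): S=175.0144, (K−S)⁺=0.0000, hold=0.3970 ⇒ V=0.3970 continue | (k=4,j=4): S=227.8852, (K−S)⁺=0.0000, hold=0.0000 ⇒ V=0.0000 continue  boundary S*=-
step 3: (k=3,j=0): S=90.4624, (K−S)⁺=14.5476, hold=18.2779 ⇒ V=18.2779 continue | (k=3,j=1): S=117.7905, (K−S)⁺=0.0000, hold=6.9959 ⇒ V=6.9959 continue | (k=3,j=2): S=153.3744, (K−S)⁺=0.0000, hold=1.6998 ⇒ V=1.6998 continue | (k=3,j=3): S=199.7078, (K−S)⁺=0.0000, hold=0.1932 ⇒ V=0.1932 continue  boundary S*=-
step 2: (k=2,j=0): S=103.2260, (K−S)⁺=1.7840, hold=12.4107 ⇒ V=12.4107 continue | (k=2,j=1): S=134.4100, (K−S)⁺=0.0000, hold=4.2587 ⇒ V=4.2587 continue | (k=2,j=2): S=175.0144, (K−S)⁺=0.0000, hold=0.9242 ⇒ V=0.9242 continue  boundary S*=-
step 1: (k=1,j=0): S=117.7905, (K−S)⁺=0.0000, hold=8.1799 ⇒ V=8.1799 continue | (k=1,j=1): S=153.3744, (K−S)⁺=0.0000, hold=2.5369 ⇒ V=2.5369 continue  boundary S*=-
step 0: (k=0,j=0): S=134.4100, (K−S)⁺=0.0000, hold=5.2556 ⇒ V=5.2556 continue  boundary S*=-

price = 5.2556
boundary = - - - - - 69.4746 79.2770 69.4746 79.2770
tree:
5.2556
8.1799 2.5369
12.4107 4.2587 0.9242
18.2779 6.9959 1.6998 0.1932
26.0007 11.1920 3.0830 0.3970 0.0000
35.5354 17.3257 5.4930 0.8157 0.0000 0.0000
44.1258 25.7330 9.5566 1.6763 0.0000 0.0000 0.0000
51.6540 35.5354 16.0804 3.4449 0.0000 0.0000 0.0000 0.0000
58.2513 44.1258 25.7330 7.0792 0.0000 0.0000 0.0000 0.0000 0.0000
64.0329 51.6540 35.5354 14.5476 0.0000 0.0000 0.0000 0.0000 0.0000 0.0000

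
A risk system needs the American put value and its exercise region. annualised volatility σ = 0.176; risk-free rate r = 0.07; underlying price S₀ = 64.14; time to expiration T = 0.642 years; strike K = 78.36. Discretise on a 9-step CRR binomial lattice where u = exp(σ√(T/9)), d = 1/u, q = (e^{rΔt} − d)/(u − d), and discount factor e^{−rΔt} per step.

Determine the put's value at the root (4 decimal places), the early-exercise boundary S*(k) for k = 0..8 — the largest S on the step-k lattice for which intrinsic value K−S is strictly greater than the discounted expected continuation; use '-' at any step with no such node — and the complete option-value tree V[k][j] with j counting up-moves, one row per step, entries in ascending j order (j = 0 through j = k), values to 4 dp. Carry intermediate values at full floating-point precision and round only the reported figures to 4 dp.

params: Δt=0.07133 u=1.04813 d=0.95408 q=0.54148 e^(-rΔt)=0.99502
t_9 payoffs: 36.3458 32.2042 27.6545 22.6562 17.1652 11.1330 4.5062 0.0000 0.0000 0.0000
t_8: node(8,0) S=44.0363 payoff=34.3237 vs cont=33.9334 → 34.3237 [stop]  node(8,1) S=48.3772 payoff=29.9828 vs cont=29.5925 → 29.9828 [stop]  node(8,2) S=53.1459 payoff=25.2141 vs cont=24.8238 → 25.2141 [stop]  node(8,3) S=58.3848 payoff=19.9752 vs cont=19.5849 → 19.9752 [stop]  node(8,4) S=64.1400 payoff=14.2200 vs cont=13.8297 → 14.2200 [stop]  node(8,5) S=70.4626 payoff=7.8974 vs cont=7.5071 → 7.8974 [stop]  node(8,6) S=77.4083 payoff=0.9517 vs cont=2.0559 → 2.0559 [wait]  node(8,7) S=85.0388 payoff=0.0000 vs cont=0.0000 → 0.0000 [wait]  node(8,8) S=93.4215 payoff=0.0000 vs cont=0.0000 → 0.0000 [wait]  ⇒ S*(8)=70.4626
t_7: node(7,0) S=46.1558 payoff=32.2042 vs cont=31.8139 → 32.2042 [stop]  node(7,1) S=50.7055 payoff=27.6545 vs cont=27.2642 → 27.6545 [stop]  node(7,2) S=55.7038 payoff=22.6562 vs cont=22.2659 → 22.6562 [stop]  node(7,3) S=61.1948 payoff=17.1652 vs cont=16.7749 → 17.1652 [stop]  node(7,4) S=67.2270 payoff=11.1330 vs cont=10.7427 → 11.1330 [stop]  node(7,5) S=73.8538 payoff=4.5062 vs cont=4.7108 → 4.7108 [wait]  node(7,6) S=81.1339 payoff=0.0000 vs cont=0.9380 → 0.9380 [wait]  node(7,7) S=89.1316 payoff=0.0000 vs cont=0.0000 → 0.0000 [wait]  ⇒ S*(7)=67.2270
t_6: node(6,0) S=48.3772 payoff=29.9828 vs cont=29.5925 → 29.9828 [stop]  node(6,1) S=53.1459 payoff=25.2141 vs cont=24.8238 → 25.2141 [stop]  node(6,2) S=58.3848 payoff=19.9752 vs cont=19.5849 → 19.9752 [stop]  node(6,3) S=64.1400 payoff=14.2200 vs cont=13.8297 → 14.2200 [stop]  node(6,4) S=70.4626 payoff=7.8974 vs cont=7.6174 → 7.8974 [stop]  node(6,5) S=77.4083 payoff=0.9517 vs cont=2.6546 → 2.6546 [wait]  node(6,6) S=85.0388 payoff=0.0000 vs cont=0.4279 → 0.4279 [wait]  ⇒ S*(6)=70.4626
t_5: node(5,0) S=50.7055 payoff=27.6545 vs cont=27.2642 → 27.6545 [stop]  node(5,1) S=55.7038 payoff=22.6562 vs cont=22.2659 → 22.6562 [stop]  node(5,2) S=61.1948 payoff=17.1652 vs cont=16.7749 → 17.1652 [stop]  node(5,3) S=67.2270 payoff=11.1330 vs cont=10.7427 → 11.1330 [stop]  node(5,4) S=73.8538 payoff=4.5062 vs cont=5.0334 → 5.0334 [wait]  node(5,5) S=81.1339 payoff=0.0000 vs cont=1.4417 → 1.4417 [wait]  ⇒ S*(5)=67.2270
t_4: node(4,0) S=53.1459 payoff=25.2141 vs cont=24.8238 → 25.2141 [stop]  node(4,1) S=58.3848 payoff=19.9752 vs cont=19.5849 → 19.9752 [stop]  node(4,2) S=64.1400 payoff=14.2200 vs cont=13.8297 → 14.2200 [stop]  node(4,3) S=70.4626 payoff=7.8974 vs cont=7.7912 → 7.8974 [stop]  node(4,4) S=77.4083 payoff=0.9517 vs cont=3.0732 → 3.0732 [wait]  ⇒ S*(4)=70.4626
t_3: node(3,0) S=55.7038 payoff=22.6562 vs cont=22.2659 → 22.6562 [stop]  node(3,1) S=61.1948 payoff=17.1652 vs cont=16.7749 → 17.1652 [stop]  node(3,2) S=67.2270 payoff=11.1330 vs cont=10.7427 → 11.1330 [stop]  node(3,3) S=73.8538 payoff=4.5062 vs cont=5.2589 → 5.2589 [wait]  ⇒ S*(3)=67.2270
t_2: node(2,0) S=58.3848 payoff=19.9752 vs cont=19.5849 → 19.9752 [stop]  node(2,1) S=64.1400 payoff=14.2200 vs cont=13.8297 → 14.2200 [stop]  node(2,2) S=70.4626 payoff=7.8974 vs cont=7.9127 → 7.9127 [wait]  ⇒ S*(2)=64.1400
t_1: node(1,0) S=61.1948 payoff=17.1652 vs cont=16.7749 → 17.1652 [stop]  node(1,1) S=67.2270 payoff=11.1330 vs cont=10.7509 → 11.1330 [stop]  ⇒ S*(1)=67.2270
t_0: node(0,0) S=64.1400 payoff=14.2200 vs cont=13.8297 → 14.2200 [stop]  ⇒ S*(0)=64.1400

price = 14.2200
boundary = 64.1400 67.2270 64.1400 67.2270 70.4626 67.2270 70.4626 67.2270 70.4626
tree:
14.2200
17.1652 11.1330
19.9752 14.2200 7.9127
22.6562 17.1652 11.1330 5.2589
25.2141 19.9752 14.2200 7.8974 3.0732
27.6545 22.6562 17.1652 11.1330 5.0334 1.4417
29.9828 25.2141 19.9752 14.2200 7.8974 2.6546 0.4279
32.2042 27.6545 22.6562 17.1652 11.1330 4.7108 0.9380 0.0000
34.3237 29.9828 25.2141 19.9752 14.2200 7.8974 2.0559 0.0000 0.0000
36.3458 32.2042 27.6545 22.6562 17.1652 11.1330 4.5062 0.0000 0.0000 0.0000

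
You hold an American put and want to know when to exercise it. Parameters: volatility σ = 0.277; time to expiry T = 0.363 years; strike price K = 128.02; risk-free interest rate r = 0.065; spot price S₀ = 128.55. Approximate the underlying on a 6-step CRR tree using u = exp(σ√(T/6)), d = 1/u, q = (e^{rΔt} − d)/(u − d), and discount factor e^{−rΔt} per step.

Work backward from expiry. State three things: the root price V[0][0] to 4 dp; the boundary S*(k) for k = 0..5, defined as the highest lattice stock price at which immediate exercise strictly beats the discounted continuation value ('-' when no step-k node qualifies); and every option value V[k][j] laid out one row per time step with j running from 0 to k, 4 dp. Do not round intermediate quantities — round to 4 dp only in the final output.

price = 6.8796
boundary = - - - 104.7859 112.1741 120.0832
tree:
6.8796
10.7759 3.2168
16.2282 5.6594 0.9123
23.2341 9.6721 1.8763 0.0000
30.1357 15.8459 3.8590 0.0000 0.0000
36.5827 23.2341 7.9368 0.0000 0.0000 0.0000
42.6051 30.1357 15.8459 0.0000 0.0000 0.0000 0.0000

Δt=0.06050, u=1.07051, d=0.93414, q=0.51187, disc=e^(-rΔt)=0.99608
k=6 terminal: V=max(K-S,0) → 42.6051 30.1357 15.8459 0.0000 0.0000 0.0000 0.0000
k=5: j=0 S=91.4373 intr=36.5827 cont=36.0803 V=36.5827[EX]; j=1 S=104.7859 intr=23.2341 cont=22.7317 V=23.2341[EX]; j=2 S=120.0832 intr=7.9368 cont=7.7046 V=7.9368[EX]; j=3 S=137.6138 intr=0.0000 cont=0.0000 V=0.0000[hold]; j=4 S=157.7035 intr=0.0000 cont=0.0000 V=0.0000[hold]; j=5 S=180.7261 intr=0.0000 cont=0.0000 V=0.0000[hold]  S*(5)=120.0832
k=4: j=0 S=97.8843 intr=30.1357 cont=29.6333 V=30.1357[EX]; j=1 S=112.1741 intr=15.8459 cont=15.3435 V=15.8459[EX]; j=2 S=128.5500 intr=0.0000 cont=3.8590 V=3.8590[hold]; j=3 S=147.3166 intr=0.0000 cont=0.0000 V=0.0000[hold]; j=4 S=168.8228 intr=0.0000 cont=0.0000 V=0.0000[hold]  S*(4)=112.1741
k=3: j=0 S=104.7859 intr=23.2341 cont=22.7317 V=23.2341[EX]; j=1 S=120.0832 intr=7.9368 cont=9.6721 V=9.6721[hold]; j=2 S=137.6138 intr=0.0000 cont=1.8763 V=1.8763[hold]; j=3 S=157.7035 intr=0.0000 cont=0.0000 V=0.0000[hold]  S*(3)=104.7859
k=2: j=0 S=112.1741 intr=15.8459 cont=16.2282 V=16.2282[hold]; j=1 S=128.5500 intr=0.0000 cont=5.6594 V=5.6594[hold]; j=2 S=147.3166 intr=0.0000 cont=0.9123 V=0.9123[hold]  S*(2)=-
k=1: j=0 S=120.0832 intr=7.9368 cont=10.7759 V=10.7759[hold]; j=1 S=137.6138 intr=0.0000 cont=3.2168 V=3.2168[hold]  S*(1)=-
k=0: j=0 S=128.5500 intr=0.0000 cont=6.8796 V=6.8796[hold]  S*(0)=-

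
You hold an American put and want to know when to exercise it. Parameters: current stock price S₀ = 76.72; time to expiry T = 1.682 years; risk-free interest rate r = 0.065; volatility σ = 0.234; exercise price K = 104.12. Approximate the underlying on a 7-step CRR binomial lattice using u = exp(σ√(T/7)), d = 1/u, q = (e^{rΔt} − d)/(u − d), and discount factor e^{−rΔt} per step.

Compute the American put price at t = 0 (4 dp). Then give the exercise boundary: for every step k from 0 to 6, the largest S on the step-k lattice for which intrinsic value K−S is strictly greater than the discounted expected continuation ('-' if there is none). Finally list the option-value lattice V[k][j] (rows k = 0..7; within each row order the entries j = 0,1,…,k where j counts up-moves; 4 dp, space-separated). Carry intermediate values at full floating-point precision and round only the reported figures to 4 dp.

Δt=0.24029, u=1.12154, d=0.89163, q=0.53982, disc=e^(-rΔt)=0.98450
k=7 terminal: V=max(K-S,0) → 69.7484 60.8854 49.7371 35.7142 18.0753 0.0000 0.0000 0.0000
k=6: j=0 S=38.5492 intr=65.5708 cont=63.9572 V=65.5708[EX]; j=1 S=48.4894 intr=55.6306 cont=54.0170 V=55.6306[EX]; j=2 S=60.9927 intr=43.1273 cont=41.5138 V=43.1273[EX]; j=3 S=76.7200 intr=27.4000 cont=25.7864 V=27.4000[EX]; j=4 S=96.5027 intr=7.6173 cont=8.1890 V=8.1890[hold]; j=5 S=121.3865 intr=0.0000 cont=0.0000 V=0.0000[hold]; j=6 S=152.6868 intr=0.0000 cont=0.0000 V=0.0000[hold]  S*(6)=76.7200
k=5: j=0 S=43.2346 intr=60.8854 cont=59.2718 V=60.8854[EX]; j=1 S=54.3829 intr=49.7371 cont=48.1235 V=49.7371[EX]; j=2 S=68.4058 intr=35.7142 cont=34.1006 V=35.7142[EX]; j=3 S=86.0447 intr=18.0753 cont=16.7656 V=18.0753[EX]; j=4 S=108.2318 intr=0.0000 cont=3.7100 V=3.7100[hold]; j=5 S=136.1400 intr=0.0000 cont=0.0000 V=0.0000[hold]  S*(5)=86.0447
k=4: j=0 S=48.4894 intr=55.6306 cont=54.0170 V=55.6306[EX]; j=1 S=60.9927 intr=43.1273 cont=41.5138 V=43.1273[EX]; j=2 S=76.7200 intr=27.4000 cont=25.7864 V=27.4000[EX]; j=3 S=96.5027 intr=7.6173 cont=10.1607 V=10.1607[hold]; j=4 S=121.3865 intr=0.0000 cont=1.6808 V=1.6808[hold]  S*(4)=76.7200
k=3: j=0 S=54.3829 intr=49.7371 cont=48.1235 V=49.7371[EX]; j=1 S=68.4058 intr=35.7142 cont=34.1006 V=35.7142[EX]; j=2 S=86.0447 intr=18.0753 cont=17.8134 V=18.0753[EX]; j=3 S=108.2318 intr=0.0000 cont=5.4965 V=5.4965[hold]  S*(3)=86.0447
k=2: j=0 S=60.9927 intr=43.1273 cont=41.5138 V=43.1273[EX]; j=1 S=76.7200 intr=27.4000 cont=25.7864 V=27.4000[EX]; j=2 S=96.5027 intr=7.6173 cont=11.1101 V=11.1101[hold]  S*(2)=76.7200
k=1: j=0 S=68.4058 intr=35.7142 cont=34.1006 V=35.7142[EX]; j=1 S=86.0447 intr=18.0753 cont=18.3180 V=18.3180[hold]  S*(1)=68.4058
k=0: j=0 S=76.7200 intr=27.4000 cont=25.9154 V=27.4000[EX]  S*(0)=76.7200

price = 27.4000
boundary = 76.7200 68.4058 76.7200 86.0447 76.7200 86.0447 76.7200
tree:
27.4000
35.7142 18.3180
43.1273 27.4000 11.1101
49.7371 35.7142 18.0753 5.4965
55.6306 43.1273 27.4000 10.1607 1.6808
60.8854 49.7371 35.7142 18.0753 3.7100 0.0000
65.5708 55.6306 43.1273 27.4000 8.1890 0.0000 0.0000
69.7484 60.8854 49.7371 35.7142 18.0753 0.0000 0.0000 0.0000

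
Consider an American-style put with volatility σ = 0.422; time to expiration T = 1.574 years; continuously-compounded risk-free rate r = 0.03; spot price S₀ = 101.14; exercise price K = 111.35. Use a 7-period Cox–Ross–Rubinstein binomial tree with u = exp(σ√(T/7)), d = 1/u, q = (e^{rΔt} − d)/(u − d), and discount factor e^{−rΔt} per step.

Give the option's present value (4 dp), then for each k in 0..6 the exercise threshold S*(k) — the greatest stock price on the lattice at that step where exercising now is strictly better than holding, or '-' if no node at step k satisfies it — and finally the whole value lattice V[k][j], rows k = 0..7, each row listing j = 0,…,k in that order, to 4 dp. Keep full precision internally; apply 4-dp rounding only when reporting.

price = 25.2920
boundary = - - - 55.4887 67.7814 55.4887 67.7814
tree:
25.2920
34.1238 15.5761
44.5011 22.7717 7.5874
55.8613 32.1773 12.3643 2.2441
65.9246 43.5686 19.6393 4.2383 0.0000
74.1629 55.8613 30.0803 8.0046 0.0000 0.0000
80.9071 65.9246 43.5686 15.1179 0.0000 0.0000 0.0000
86.4281 74.1629 55.8613 28.5526 0.0000 0.0000 0.0000 0.0000

Δt=0.22486  u=1.22154  d=0.81864  q=0.46694  discount=0.99328
step 7 (expiry): payoffs max(K−S,0) = 86.4281 74.1629 55.8613 28.5526 0.0000 0.0000 0.0000 0.0000
step 6: (k=6,j=0): S=30.4429, (K−S)⁺=80.9071, hold=80.1585 ⇒ V=80.9071 exercise | (k=6,j=1): S=45.4254, (K−S)⁺=65.9246, hold=65.1760 ⇒ V=65.9246 exercise | (k=6,j=2): S=67.7814, (K−S)⁺=43.5686, hold=42.8199 ⇒ V=43.5686 exercise | (k=6,j=3): S=101.1400, (K−S)⁺=10.2100, hold=15.1179 ⇒ V=15.1179 continue | (k=6,j=4): S=150.9159, (K−S)⁺=0.0000, hold=0.0000 ⇒ V=0.0000 continue | (k=6,j=5): S=225.1890, (K−S)⁺=0.0000, hold=0.0000 ⇒ V=0.0000 continue | (k=6,j=6): S=336.0155, (K−S)⁺=0.0000, hold=0.0000 ⇒ V=0.0000 continue  boundary S*=67.7814
step 5: (k=5,j=0): S=37.1871, (K−S)⁺=74.1629, hold=73.4143 ⇒ V=74.1629 exercise | (k=5,j=1): S=55.4887, (K−S)⁺=55.8613, hold=55.1127 ⇒ V=55.8613 exercise | (k=5,j=2): S=82.7974, (K−S)⁺=28.5526, hold=30.0803 ⇒ V=30.0803 continue | (k=5,j=3): S=123.5461, (K−S)⁺=0.0000, hold=8.0046 ⇒ V=8.0046 continue | (k=5,j=4): S=184.3492, (K−S)⁺=0.0000, hold=0.0000 ⇒ V=0.0000 continue | (k=5,j=5): S=275.0764, (K−S)⁺=0.0000, hold=0.0000 ⇒ V=0.0000 continue  boundary S*=55.4887
step 4: (k=4,j=0): S=45.4254, (K−S)⁺=65.9246, hold=65.1760 ⇒ V=65.9246 exercise | (k=4,j=1): S=67.7814, (K−S)⁺=43.5686, hold=43.5285 ⇒ V=43.5686 exercise | (k=4,j=2): S=101.1400, (K−S)⁺=10.2100, hold=19.6393 ⇒ V=19.6393 continue | (k=4,j=3): S=150.9159, (K−S)⁺=0.0000, hold=4.2383 ⇒ V=4.2383 continue | (k=4,j=4): S=225.1890, (K−S)⁺=0.0000, hold=0.0000 ⇒ V=0.0000 continue  boundary S*=67.7814
step 3: (k=3,j=0): S=55.4887, (K−S)⁺=55.8613, hold=55.1127 ⇒ V=55.8613 exercise | (k=3,j=1): S=82.7974, (K−S)⁺=28.5526, hold=32.1773 ⇒ V=32.1773 continue | (k=3,j=2): S=123.5461, (K−S)⁺=0.0000, hold=12.3643 ⇒ V=12.3643 continue | (k=3,j=3): S=184.3492, (K−S)⁺=0.0000, hold=2.2441 ⇒ V=2.2441 continue  boundary S*=55.4887
step 2: (k=2,j=0): S=67.7814, (K−S)⁺=43.5686, hold=44.5011 ⇒ V=44.5011 continue | (k=2,j=1): S=101.1400, (K−S)⁺=10.2100, hold=22.7717 ⇒ V=22.7717 continue | (k=2,j=2): S=150.9159, (K−S)⁺=0.0000, hold=7.5874 ⇒ V=7.5874 continue  boundary S*=-
step 1: (k=1,j=0): S=82.7974, (K−S)⁺=28.5526, hold=34.1238 ⇒ V=34.1238 continue | (k=1,j=1): S=123.5461, (K−S)⁺=0.0000, hold=15.5761 ⇒ V=15.5761 continue  boundary S*=-
step 0: (k=0,j=0): S=101.1400, (K−S)⁺=10.2100, hold=25.2920 ⇒ V=25.2920 continue  boundary S*=-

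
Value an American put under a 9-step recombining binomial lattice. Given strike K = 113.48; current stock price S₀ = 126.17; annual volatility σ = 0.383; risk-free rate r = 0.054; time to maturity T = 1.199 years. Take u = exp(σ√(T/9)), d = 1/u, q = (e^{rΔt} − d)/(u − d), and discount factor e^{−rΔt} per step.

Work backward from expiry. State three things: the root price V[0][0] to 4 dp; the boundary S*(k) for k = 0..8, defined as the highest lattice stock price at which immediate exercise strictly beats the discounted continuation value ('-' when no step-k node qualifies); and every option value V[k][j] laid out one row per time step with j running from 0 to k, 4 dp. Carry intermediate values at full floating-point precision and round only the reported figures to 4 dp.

price = 11.5443
boundary = - - - - 72.1290 62.7189 72.1290 82.9510 95.3966
tree:
11.5443
16.6184 6.4508
23.2730 9.9601 2.9055
31.5796 14.9989 4.8799 0.9001
41.3510 21.9083 8.0525 1.6607 0.1245
50.7611 30.8153 12.9914 3.0479 0.2462 0.0000
58.9436 41.3510 20.3399 5.5599 0.4870 0.0000 0.0000
66.0585 50.7611 30.5290 10.0700 0.9635 0.0000 0.0000 0.0000
72.2452 58.9436 41.3510 18.0834 1.9060 0.0000 0.0000 0.0000 0.0000
77.6248 66.0585 50.7611 30.5290 3.7704 0.0000 0.0000 0.0000 0.0000 0.0000

params: Δt=0.13322 u=1.15004 d=0.86954 q=0.49085 e^(-rΔt)=0.99283
t_9 payoffs: 77.6248 66.0585 50.7611 30.5290 3.7704 0.0000 0.0000 0.0000 0.0000 0.0000
t_8: node(8,0) S=41.2348 payoff=72.2452 vs cont=71.4318 → 72.2452 [stop]  node(8,1) S=54.5364 payoff=58.9436 vs cont=58.1301 → 58.9436 [stop]  node(8,2) S=72.1290 payoff=41.3510 vs cont=40.5376 → 41.3510 [stop]  node(8,3) S=95.3966 payoff=18.0834 vs cont=17.2699 → 18.0834 [stop]  node(8,4) S=126.1700 payoff=0.0000 vs cont=1.9060 → 1.9060 [wait]  node(8,5) S=166.8704 payoff=0.0000 vs cont=0.0000 → 0.0000 [wait]  node(8,6) S=220.7000 payoff=0.0000 vs cont=0.0000 → 0.0000 [wait]  node(8,7) S=291.8942 payoff=0.0000 vs cont=0.0000 → 0.0000 [wait]  node(8,8) S=386.0545 payoff=0.0000 vs cont=0.0000 → 0.0000 [wait]  ⇒ S*(8)=95.3966
t_7: node(7,0) S=47.4215 payoff=66.0585 vs cont=65.2451 → 66.0585 [stop]  node(7,1) S=62.7189 payoff=50.7611 vs cont=49.9477 → 50.7611 [stop]  node(7,2) S=82.9510 payoff=30.5290 vs cont=29.7156 → 30.5290 [stop]  node(7,3) S=109.7096 payoff=3.7704 vs cont=10.0700 → 10.0700 [wait]  node(7,4) S=145.1001 payoff=0.0000 vs cont=0.9635 → 0.9635 [wait]  node(7,5) S=191.9070 payoff=0.0000 vs cont=0.0000 → 0.0000 [wait]  node(7,6) S=253.8130 payoff=0.0000 vs cont=0.0000 → 0.0000 [wait]  node(7,7) S=335.6890 payoff=0.0000 vs cont=0.0000 → 0.0000 [wait]  ⇒ S*(7)=82.9510
t_6: node(6,0) S=54.5364 payoff=58.9436 vs cont=58.1301 → 58.9436 [stop]  node(6,1) S=72.1290 payoff=41.3510 vs cont=40.5376 → 41.3510 [stop]  node(6,2) S=95.3966 payoff=18.0834 vs cont=20.3399 → 20.3399 [wait]  node(6,3) S=126.1700 payoff=0.0000 vs cont=5.5599 → 5.5599 [wait]  node(6,4) S=166.8704 payoff=0.0000 vs cont=0.4870 → 0.4870 [wait]  node(6,5) S=220.7000 payoff=0.0000 vs cont=0.0000 → 0.0000 [wait]  node(6,6) S=291.8942 payoff=0.0000 vs cont=0.0000 → 0.0000 [wait]  ⇒ S*(6)=72.1290
t_5: node(5,0) S=62.7189 payoff=50.7611 vs cont=49.9477 → 50.7611 [stop]  node(5,1) S=82.9510 payoff=30.5290 vs cont=30.8153 → 30.8153 [wait]  node(5,2) S=109.7096 payoff=3.7704 vs cont=12.9914 → 12.9914 [wait]  node(5,3) S=145.1001 payoff=0.0000 vs cont=3.0479 → 3.0479 [wait]  node(5,4) S=191.9070 payoff=0.0000 vs cont=0.2462 → 0.2462 [wait]  node(5,5) S=253.8130 payoff=0.0000 vs cont=0.0000 → 0.0000 [wait]  ⇒ S*(5)=62.7189
t_4: node(4,0) S=72.1290 payoff=41.3510 vs cont=40.6771 → 41.3510 [stop]  node(4,1) S=95.3966 payoff=18.0834 vs cont=21.9083 → 21.9083 [wait]  node(4,2) S=126.1700 payoff=0.0000 vs cont=8.0525 → 8.0525 [wait]  node(4,3) S=166.8704 payoff=0.0000 vs cont=1.6607 → 1.6607 [wait]  node(4,4) S=220.7000 payoff=0.0000 vs cont=0.1245 → 0.1245 [wait]  ⇒ S*(4)=72.1290
t_3: node(3,0) S=82.9510 payoff=30.5290 vs cont=31.5796 → 31.5796 [wait]  node(3,1) S=109.7096 payoff=3.7704 vs cont=14.9989 → 14.9989 [wait]  node(3,2) S=145.1001 payoff=0.0000 vs cont=4.8799 → 4.8799 [wait]  node(3,3) S=191.9070 payoff=0.0000 vs cont=0.9001 → 0.9001 [wait]  ⇒ S*(3)=-
t_2: node(2,0) S=95.3966 payoff=18.0834 vs cont=23.2730 → 23.2730 [wait]  node(2,1) S=126.1700 payoff=0.0000 vs cont=9.9601 → 9.9601 [wait]  node(2,2) S=166.8704 payoff=0.0000 vs cont=2.9055 → 2.9055 [wait]  ⇒ S*(2)=-
t_1: node(1,0) S=109.7096 payoff=3.7704 vs cont=16.6184 → 16.6184 [wait]  node(1,1) S=145.1001 payoff=0.0000 vs cont=6.4508 → 6.4508 [wait]  ⇒ S*(1)=-
t_0: node(0,0) S=126.1700 payoff=0.0000 vs cont=11.5443 → 11.5443 [wait]  ⇒ S*(0)=-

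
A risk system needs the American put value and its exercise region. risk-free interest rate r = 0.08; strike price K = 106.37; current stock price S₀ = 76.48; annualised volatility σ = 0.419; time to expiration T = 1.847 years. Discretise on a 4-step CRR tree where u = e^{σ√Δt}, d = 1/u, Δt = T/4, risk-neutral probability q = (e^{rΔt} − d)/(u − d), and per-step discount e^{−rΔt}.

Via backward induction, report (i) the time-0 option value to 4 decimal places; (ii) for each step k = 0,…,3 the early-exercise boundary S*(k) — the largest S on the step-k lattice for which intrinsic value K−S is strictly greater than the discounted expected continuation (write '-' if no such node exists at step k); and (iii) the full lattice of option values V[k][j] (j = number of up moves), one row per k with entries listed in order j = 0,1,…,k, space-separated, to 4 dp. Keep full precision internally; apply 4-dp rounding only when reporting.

price = 32.5396
boundary = - 57.5302 43.2756 57.5302
tree:
32.5396
48.8398 18.3529
63.0944 30.7328 7.0940
73.8170 48.8398 14.5615 0.0000
81.8828 63.0944 29.8900 0.0000 0.0000

Δt=0.46175  u=1.32939  d=0.75223  q=0.49450  discount=0.96373
step 4 (expiry): payoffs max(K−S,0) = 81.8828 63.0944 29.8900 0.0000 0.0000
step 3: (k=3,j=0): S=32.5530, (K−S)⁺=73.8170, hold=69.9594 ⇒ V=73.8170 exercise | (k=3,j=1): S=57.5302, (K−S)⁺=48.8398, hold=44.9822 ⇒ V=48.8398 exercise | (k=3,j=2): S=101.6717, (K−S)⁺=4.6983, hold=14.5615 ⇒ V=14.5615 continue | (k=3,j=3): S=179.6819, (K−S)⁺=0.0000, hold=0.0000 ⇒ V=0.0000 continue  boundary S*=57.5302
step 2: (k=2,j=0): S=43.2756, (K−S)⁺=63.0944, hold=59.2367 ⇒ V=63.0944 exercise | (k=2,j=1): S=76.4800, (K−S)⁺=29.8900, hold=30.7328 ⇒ V=30.7328 continue | (k=2,j=2): S=135.1613, (K−S)⁺=0.0000, hold=7.0940 ⇒ V=7.0940 continue  boundary S*=43.2756
step 1: (k=1,j=0): S=57.5302, (K−S)⁺=48.8398, hold=45.3839 ⇒ V=48.8398 exercise | (k=1,j=1): S=101.6717, (K−S)⁺=4.6983, hold=18.3529 ⇒ V=18.3529 continue  boundary S*=57.5302
step 0: (k=0,j=0): S=76.4800, (K−S)⁺=29.8900, hold=32.5396 ⇒ V=32.5396 continue  boundary S*=-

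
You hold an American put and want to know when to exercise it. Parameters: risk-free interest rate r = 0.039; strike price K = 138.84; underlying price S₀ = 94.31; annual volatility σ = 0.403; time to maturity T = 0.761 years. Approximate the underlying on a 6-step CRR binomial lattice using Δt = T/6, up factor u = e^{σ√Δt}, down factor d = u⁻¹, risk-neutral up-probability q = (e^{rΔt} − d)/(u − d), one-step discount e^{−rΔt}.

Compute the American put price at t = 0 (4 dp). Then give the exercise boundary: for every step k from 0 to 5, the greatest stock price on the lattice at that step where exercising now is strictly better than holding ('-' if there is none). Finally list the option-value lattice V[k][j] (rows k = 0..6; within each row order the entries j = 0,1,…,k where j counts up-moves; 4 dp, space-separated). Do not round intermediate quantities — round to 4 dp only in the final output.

price = 45.5884
boundary = - 81.7008 70.7775 81.7008 94.3100 108.8652
tree:
45.5884
57.1392 33.6144
68.0625 44.7906 21.9207
77.5254 57.1392 31.9490 11.3432
85.7231 68.0625 44.5300 18.7247 3.5081
92.8248 77.5254 57.1392 29.9748 6.7980 0.0000
98.9770 85.7231 68.0625 44.5300 13.1733 0.0000 0.0000

params: Δt=0.12683 u=1.15433 d=0.86630 q=0.48140 e^(-rΔt)=0.99507
t_6 payoffs: 98.9770 85.7231 68.0625 44.5300 13.1733 0.0000 0.0000
t_5: node(5,0) S=46.0152 payoff=92.8248 vs cont=92.1397 → 92.8248 [stop]  node(5,1) S=61.3146 payoff=77.5254 vs cont=76.8403 → 77.5254 [stop]  node(5,2) S=81.7008 payoff=57.1392 vs cont=56.4541 → 57.1392 [stop]  node(5,3) S=108.8652 payoff=29.9748 vs cont=29.2897 → 29.9748 [stop]  node(5,4) S=145.0613 payoff=0.0000 vs cont=6.7980 → 6.7980 [wait]  node(5,5) S=193.2921 payoff=0.0000 vs cont=0.0000 → 0.0000 [wait]  ⇒ S*(5)=108.8652
t_4: node(4,0) S=53.1169 payoff=85.7231 vs cont=85.0380 → 85.7231 [stop]  node(4,1) S=70.7775 payoff=68.0625 vs cont=67.3774 → 68.0625 [stop]  node(4,2) S=94.3100 payoff=44.5300 vs cont=43.8449 → 44.5300 [stop]  node(4,3) S=125.6667 payoff=13.1733 vs cont=18.7247 → 18.7247 [wait]  node(4,4) S=167.4491 payoff=0.0000 vs cont=3.5081 → 3.5081 [wait]  ⇒ S*(4)=94.3100
t_3: node(3,0) S=61.3146 payoff=77.5254 vs cont=76.8403 → 77.5254 [stop]  node(3,1) S=81.7008 payoff=57.1392 vs cont=56.4541 → 57.1392 [stop]  node(3,2) S=108.8652 payoff=29.9748 vs cont=31.9490 → 31.9490 [wait]  node(3,3) S=145.0613 payoff=0.0000 vs cont=11.3432 → 11.3432 [wait]  ⇒ S*(3)=81.7008
t_2: node(2,0) S=70.7775 payoff=68.0625 vs cont=67.3774 → 68.0625 [stop]  node(2,1) S=94.3100 payoff=44.5300 vs cont=44.7906 → 44.7906 [wait]  node(2,2) S=125.6667 payoff=13.1733 vs cont=21.9207 → 21.9207 [wait]  ⇒ S*(2)=70.7775
t_1: node(1,0) S=81.7008 payoff=57.1392 vs cont=56.5789 → 57.1392 [stop]  node(1,1) S=108.8652 payoff=29.9748 vs cont=33.6144 → 33.6144 [wait]  ⇒ S*(1)=81.7008
t_0: node(0,0) S=94.3100 payoff=44.5300 vs cont=45.5884 → 45.5884 [wait]  ⇒ S*(0)=-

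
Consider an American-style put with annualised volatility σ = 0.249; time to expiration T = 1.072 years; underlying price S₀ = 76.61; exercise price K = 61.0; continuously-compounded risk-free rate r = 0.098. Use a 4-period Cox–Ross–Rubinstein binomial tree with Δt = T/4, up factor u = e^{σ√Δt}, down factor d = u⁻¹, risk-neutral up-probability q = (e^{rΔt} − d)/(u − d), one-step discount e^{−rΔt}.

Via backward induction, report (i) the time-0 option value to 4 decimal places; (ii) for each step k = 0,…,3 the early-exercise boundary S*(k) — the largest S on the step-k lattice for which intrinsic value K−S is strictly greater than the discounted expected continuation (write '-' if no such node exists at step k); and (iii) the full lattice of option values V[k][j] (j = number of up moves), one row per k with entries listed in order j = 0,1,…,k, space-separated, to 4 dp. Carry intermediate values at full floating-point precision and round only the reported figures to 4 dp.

price = 0.8744
boundary = - - - 52.0401
tree:
0.8744
1.9163 0.1316
4.1647 0.3147 0.0000
8.9599 0.7527 0.0000 0.0000
15.2537 1.8001 0.0000 0.0000 0.0000

Δt=0.26800  u=1.13758  d=0.87906  q=0.57076  discount=0.97408
step 4 (expiry): payoffs max(K−S,0) = 15.2537 1.8001 0.0000 0.0000 0.0000
step 3: (k=3,j=0): S=52.0401, (K−S)⁺=8.9599, hold=7.3786 ⇒ V=8.9599 exercise | (k=3,j=1): S=67.3447, (K−S)⁺=0.0000, hold=0.7527 ⇒ V=0.7527 continue | (k=3,j=2): S=87.1501, (K−S)⁺=0.0000, hold=0.0000 ⇒ V=0.0000 continue | (k=3,j=3): S=112.7801, (K−S)⁺=0.0000, hold=0.0000 ⇒ V=0.0000 continue  boundary S*=52.0401
step 2: (k=2,j=0): S=59.1999, (K−S)⁺=1.8001, hold=4.1647 ⇒ V=4.1647 continue | (k=2,j=1): S=76.6100, (K−S)⁺=0.0000, hold=0.3147 ⇒ V=0.3147 continue | (k=2,j=2): S=99.1403, (K−S)⁺=0.0000, hold=0.0000 ⇒ V=0.0000 continue  boundary S*=-
step 1: (k=1,j=0): S=67.3447, (K−S)⁺=0.0000, hold=1.9163 ⇒ V=1.9163 continue | (k=1,j=1): S=87.1501, (K−S)⁺=0.0000, hold=0.1316 ⇒ V=0.1316 continue  boundary S*=-
step 0: (k=0,j=0): S=76.6100, (K−S)⁺=0.0000, hold=0.8744 ⇒ V=0.8744 continue  boundary S*=-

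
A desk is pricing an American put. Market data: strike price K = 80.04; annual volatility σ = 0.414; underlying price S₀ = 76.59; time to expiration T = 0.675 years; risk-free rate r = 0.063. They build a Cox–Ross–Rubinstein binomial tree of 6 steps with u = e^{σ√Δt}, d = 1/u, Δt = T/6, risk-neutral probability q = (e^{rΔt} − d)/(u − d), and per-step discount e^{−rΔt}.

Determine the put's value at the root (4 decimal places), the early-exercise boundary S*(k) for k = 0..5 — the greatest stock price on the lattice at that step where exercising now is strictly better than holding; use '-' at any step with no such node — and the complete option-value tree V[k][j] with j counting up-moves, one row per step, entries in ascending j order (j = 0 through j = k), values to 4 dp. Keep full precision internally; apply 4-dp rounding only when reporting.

Δt=0.11250, u=1.14896, d=0.87035, q=0.49087, disc=e^(-rΔt)=0.99294
k=6 terminal: V=max(K-S,0) → 46.7483 36.0911 22.0224 3.4500 0.0000 0.0000 0.0000
k=5: j=0 S=38.2509 intr=41.7891 cont=41.2238 V=41.7891[EX]; j=1 S=50.4956 intr=29.5444 cont=28.9791 V=29.5444[EX]; j=2 S=66.6601 intr=13.3799 cont=12.8146 V=13.3799[EX]; j=3 S=87.9991 intr=0.0000 cont=1.7441 V=1.7441[hold]; j=4 S=116.1690 intr=0.0000 cont=0.0000 V=0.0000[hold]; j=5 S=153.3566 intr=0.0000 cont=0.0000 V=0.0000[hold]  S*(5)=66.6601
k=4: j=0 S=43.9489 intr=36.0911 cont=35.5258 V=36.0911[EX]; j=1 S=58.0176 intr=22.0224 cont=21.4571 V=22.0224[EX]; j=2 S=76.5900 intr=3.4500 cont=7.6141 V=7.6141[hold]; j=3 S=101.1077 intr=0.0000 cont=0.8817 V=0.8817[hold]; j=4 S=133.4739 intr=0.0000 cont=0.0000 V=0.0000[hold]  S*(4)=58.0176
k=3: j=0 S=50.4956 intr=29.5444 cont=28.9791 V=29.5444[EX]; j=1 S=66.6601 intr=13.3799 cont=14.8442 V=14.8442[hold]; j=2 S=87.9991 intr=0.0000 cont=4.2789 V=4.2789[hold]; j=3 S=116.1690 intr=0.0000 cont=0.4457 V=0.4457[hold]  S*(3)=50.4956
k=2: j=0 S=58.0176 intr=22.0224 cont=22.1708 V=22.1708[hold]; j=1 S=76.5900 intr=3.4500 cont=9.5898 V=9.5898[hold]; j=2 S=101.1077 intr=0.0000 cont=2.3804 V=2.3804[hold]  S*(2)=-
k=1: j=0 S=66.6601 intr=13.3799 cont=15.8822 V=15.8822[hold]; j=1 S=87.9991 intr=0.0000 cont=6.0082 V=6.0082[hold]  S*(1)=-
k=0: j=0 S=76.5900 intr=3.4500 cont=10.9574 V=10.9574[hold]  S*(0)=-

price = 10.9574
boundary = - - - 50.4956 58.0176 66.6601
tree:
10.9574
15.8822 6.0082
22.1708 9.5898 2.3804
29.5444 14.8442 4.2789 0.4457
36.0911 22.0224 7.6141 0.8817 0.0000
41.7891 29.5444 13.3799 1.7441 0.0000 0.0000
46.7483 36.0911 22.0224 3.4500 0.0000 0.0000 0.0000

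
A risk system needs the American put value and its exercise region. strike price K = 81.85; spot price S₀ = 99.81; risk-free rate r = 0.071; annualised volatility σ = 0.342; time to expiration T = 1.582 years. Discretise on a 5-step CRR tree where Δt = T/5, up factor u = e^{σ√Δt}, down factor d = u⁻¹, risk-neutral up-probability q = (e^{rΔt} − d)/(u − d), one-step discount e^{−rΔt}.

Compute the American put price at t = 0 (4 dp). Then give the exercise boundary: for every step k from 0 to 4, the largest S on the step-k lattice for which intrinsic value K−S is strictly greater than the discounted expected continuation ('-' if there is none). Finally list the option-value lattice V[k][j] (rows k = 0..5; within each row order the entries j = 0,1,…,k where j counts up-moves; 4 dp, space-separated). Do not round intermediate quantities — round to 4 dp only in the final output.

Δt=0.31640  u=1.21212  d=0.82500  q=0.51074  discount=0.97779
step 5 (expiry): payoffs max(K−S,0) = 43.7047 25.8053 0.0000 0.0000 0.0000 0.0000
step 4: (k=4,j=0): S=46.2368, (K−S)⁺=35.6132, hold=33.7950 ⇒ V=35.6132 exercise | (k=4,j=1): S=67.9330, (K−S)⁺=13.9170, hold=12.3450 ⇒ V=13.9170 exercise | (k=4,j=2): S=99.8100, (K−S)⁺=0.0000, hold=0.0000 ⇒ V=0.0000 continue | (k=4,j=3): S=146.6450, (K−S)⁺=0.0000, hold=0.0000 ⇒ V=0.0000 continue | (k=4,j=4): S=215.4569, (K−S)⁺=0.0000, hold=0.0000 ⇒ V=0.0000 continue  boundary S*=67.9330
step 3: (k=3,j=0): S=56.0447, (K−S)⁺=25.8053, hold=23.9871 ⇒ V=25.8053 exercise | (k=3,j=1): S=82.3432, (K−S)⁺=0.0000, hold=6.6578 ⇒ V=6.6578 continue | (k=3,j=2): S=120.9820, (K−S)⁺=0.0000, hold=0.0000 ⇒ V=0.0000 continue | (k=3,j=3): S=177.7517, (K−S)⁺=0.0000, hold=0.0000 ⇒ V=0.0000 continue  boundary S*=56.0447
step 2: (k=2,j=0): S=67.9330, (K−S)⁺=13.9170, hold=15.6699 ⇒ V=15.6699 continue | (k=2,j=1): S=99.8100, (K−S)⁺=0.0000, hold=3.1850 ⇒ V=3.1850 continue | (k=2,j=2): S=146.6450, (K−S)⁺=0.0000, hold=0.0000 ⇒ V=0.0000 continue  boundary S*=-
step 1: (k=1,j=0): S=82.3432, (K−S)⁺=0.0000, hold=9.0869 ⇒ V=9.0869 continue | (k=1,j=1): S=120.9820, (K−S)⁺=0.0000, hold=1.5237 ⇒ V=1.5237 continue  boundary S*=-
step 0: (k=0,j=0): S=99.8100, (K−S)⁺=0.0000, hold=5.1080 ⇒ V=5.1080 continue  boundary S*=-

price = 5.1080
boundary = - - - 56.0447 67.9330
tree:
5.1080
9.0869 1.5237
15.6699 3.1850 0.0000
25.8053 6.6578 0.0000 0.0000
35.6132 13.9170 0.0000 0.0000 0.0000
43.7047 25.8053 0.0000 0.0000 0.0000 0.0000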